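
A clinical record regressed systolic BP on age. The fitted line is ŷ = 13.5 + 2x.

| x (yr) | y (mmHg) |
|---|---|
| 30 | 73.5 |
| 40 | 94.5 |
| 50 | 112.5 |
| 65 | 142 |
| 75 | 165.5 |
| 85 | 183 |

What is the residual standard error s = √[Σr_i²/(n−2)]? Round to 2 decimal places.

s = 1.46

x=30: ŷ = 13.5 + 2·30 = 73.5; r = 73.5 − 73.5 = 0
x=40: ŷ = 13.5 + 2·40 = 93.5; r = 94.5 − 93.5 = 1
x=50: ŷ = 13.5 + 2·50 = 113.5; r = 112.5 − 113.5 = -1
x=65: ŷ = 13.5 + 2·65 = 143.5; r = 142 − 143.5 = -1.5
x=75: ŷ = 13.5 + 2·75 = 163.5; r = 165.5 − 163.5 = 2
x=85: ŷ = 13.5 + 2·85 = 183.5; r = 183 − 183.5 = -0.5
SSE = 0 + 1 + 1 + 2.25 + 4 + 0.25 = 8.5
s = √(8.5/4) = √2.125 ≈ 1.46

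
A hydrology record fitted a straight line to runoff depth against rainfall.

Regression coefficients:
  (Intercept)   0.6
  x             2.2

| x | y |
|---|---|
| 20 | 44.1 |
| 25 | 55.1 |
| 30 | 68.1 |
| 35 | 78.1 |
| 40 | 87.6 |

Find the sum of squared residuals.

SSE = 4

x=20: ŷ = 0.6 + 2.2·20 = 44.6; r = 44.1 − 44.6 = -0.5
x=25: ŷ = 0.6 + 2.2·25 = 55.6; r = 55.1 − 55.6 = -0.5
x=30: ŷ = 0.6 + 2.2·30 = 66.6; r = 68.1 − 66.6 = 1.5
x=35: ŷ = 0.6 + 2.2·35 = 77.6; r = 78.1 − 77.6 = 0.5
x=40: ŷ = 0.6 + 2.2·40 = 88.6; r = 87.6 − 88.6 = -1
SSE = 0.25 + 0.25 + 2.25 + 0.25 + 1 = 4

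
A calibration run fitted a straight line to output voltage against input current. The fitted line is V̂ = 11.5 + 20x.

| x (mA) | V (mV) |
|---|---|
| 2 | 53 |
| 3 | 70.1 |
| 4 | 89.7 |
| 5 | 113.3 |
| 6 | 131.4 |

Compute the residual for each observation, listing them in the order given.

x=2: V̂ = 11.5 + 20·2 = 51.5; r = 53 − 51.5 = 1.5
x=3: V̂ = 11.5 + 20·3 = 71.5; r = 70.1 − 71.5 = -1.4
x=4: V̂ = 11.5 + 20·4 = 91.5; r = 89.7 − 91.5 = -1.8
x=5: V̂ = 11.5 + 20·5 = 111.5; r = 113.3 − 111.5 = 1.8
x=6: V̂ = 11.5 + 20·6 = 131.5; r = 131.4 − 131.5 = -0.1

1.5, -1.4, -1.8, 1.8, -0.1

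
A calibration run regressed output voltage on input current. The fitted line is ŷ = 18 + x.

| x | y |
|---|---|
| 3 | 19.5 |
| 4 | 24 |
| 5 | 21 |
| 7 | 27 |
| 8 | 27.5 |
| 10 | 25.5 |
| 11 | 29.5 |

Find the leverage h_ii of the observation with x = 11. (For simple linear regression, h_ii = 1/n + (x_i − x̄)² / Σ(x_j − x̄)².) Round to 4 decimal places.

x̄ = (3 + 4 + 5 + 7 + 8 + 10 + 11)/7 = 6.85714
Σ(x − x̄)² = 14.8776 + 8.16327 + 3.44898 + 0.0204082 + 1.30612 + 9.87755 + 17.1633 = 54.8571
h = 1/7 + (4.14286)²/54.8571 = 0.142857 + 0.312872 = 0.4557

h = 0.4557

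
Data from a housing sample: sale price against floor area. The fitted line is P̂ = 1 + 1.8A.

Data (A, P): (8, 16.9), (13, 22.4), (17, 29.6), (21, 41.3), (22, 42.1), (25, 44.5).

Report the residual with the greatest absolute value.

A=8: P̂ = 1 + 1.8·8 = 15.4; e = 16.9 − 15.4 = 1.5
A=13: P̂ = 1 + 1.8·13 = 24.4; e = 22.4 − 24.4 = -2
A=17: P̂ = 1 + 1.8·17 = 31.6; e = 29.6 − 31.6 = -2
A=21: P̂ = 1 + 1.8·21 = 38.8; e = 41.3 − 38.8 = 2.5
A=22: P̂ = 1 + 1.8·22 = 40.6; e = 42.1 − 40.6 = 1.5
A=25: P̂ = 1 + 1.8·25 = 46; e = 44.5 − 46 = -1.5
Largest |e| is 2.5 at A = 21, residual 2.5.

e = 2.5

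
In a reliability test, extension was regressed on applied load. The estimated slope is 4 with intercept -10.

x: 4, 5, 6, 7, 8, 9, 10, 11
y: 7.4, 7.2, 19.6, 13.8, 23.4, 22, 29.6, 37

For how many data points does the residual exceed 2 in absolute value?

x=4: ŷ = -10 + 4·4 = 6; e = 7.4 − 6 = 1.4
x=5: ŷ = -10 + 4·5 = 10; e = 7.2 − 10 = -2.8
x=6: ŷ = -10 + 4·6 = 14; e = 19.6 − 14 = 5.6
x=7: ŷ = -10 + 4·7 = 18; e = 13.8 − 18 = -4.2
x=8: ŷ = -10 + 4·8 = 22; e = 23.4 − 22 = 1.4
x=9: ŷ = -10 + 4·9 = 26; e = 22 − 26 = -4
x=10: ŷ = -10 + 4·10 = 30; e = 29.6 − 30 = -0.4
x=11: ŷ = -10 + 4·11 = 34; e = 37 − 34 = 3
|e| > 2: x=5 (|e|=2.8), x=6 (|e|=5.6), x=7 (|e|=4.2), x=9 (|e|=4), x=11 (|e|=3) → 5

5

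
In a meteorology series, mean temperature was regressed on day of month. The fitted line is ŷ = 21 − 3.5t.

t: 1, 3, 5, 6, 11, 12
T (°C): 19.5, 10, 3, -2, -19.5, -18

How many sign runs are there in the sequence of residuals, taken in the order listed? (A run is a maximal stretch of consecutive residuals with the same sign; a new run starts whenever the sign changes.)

3 runs

t=1: ŷ = 21 − 3.5·1 = 17.5; r = 19.5 − 17.5 = 2
t=3: ŷ = 21 − 3.5·3 = 10.5; r = 10 − 10.5 = -0.5
t=5: ŷ = 21 − 3.5·5 = 3.5; r = 3 − 3.5 = -0.5
t=6: ŷ = 21 − 3.5·6 = 0; r = -2 − 0 = -2
t=11: ŷ = 21 − 3.5·11 = -17.5; r = -19.5 − (-17.5) = -2
t=12: ŷ = 21 − 3.5·12 = -21; r = -18 − (-21) = 3
Signs: + − − − − +
Runs: +×1, −×4, +×1 → 3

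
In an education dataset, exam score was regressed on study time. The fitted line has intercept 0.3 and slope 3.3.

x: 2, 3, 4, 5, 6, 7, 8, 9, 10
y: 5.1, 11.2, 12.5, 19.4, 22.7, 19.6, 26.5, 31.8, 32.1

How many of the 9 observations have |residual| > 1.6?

x=2: ŷ = 0.3 + 3.3·2 = 6.9; r = 5.1 − 6.9 = -1.8
x=3: ŷ = 0.3 + 3.3·3 = 10.2; r = 11.2 − 10.2 = 1
x=4: ŷ = 0.3 + 3.3·4 = 13.5; r = 12.5 − 13.5 = -1
x=5: ŷ = 0.3 + 3.3·5 = 16.8; r = 19.4 − 16.8 = 2.6
x=6: ŷ = 0.3 + 3.3·6 = 20.1; r = 22.7 − 20.1 = 2.6
x=7: ŷ = 0.3 + 3.3·7 = 23.4; r = 19.6 − 23.4 = -3.8
x=8: ŷ = 0.3 + 3.3·8 = 26.7; r = 26.5 − 26.7 = -0.2
x=9: ŷ = 0.3 + 3.3·9 = 30; r = 31.8 − 30 = 1.8
x=10: ŷ = 0.3 + 3.3·10 = 33.3; r = 32.1 − 33.3 = -1.2
|r| > 1.6: x=2 (|r|=1.8), x=5 (|r|=2.6), x=6 (|r|=2.6), x=7 (|r|=3.8), x=9 (|r|=1.8) → 5

5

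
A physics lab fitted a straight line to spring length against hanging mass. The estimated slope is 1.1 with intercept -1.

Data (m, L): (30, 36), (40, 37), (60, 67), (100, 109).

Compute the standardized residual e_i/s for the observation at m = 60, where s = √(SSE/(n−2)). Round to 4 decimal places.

0.3780

m=30: L̂ = -1 + 1.1·30 = 32; e = 36 − 32 = 4
m=40: L̂ = -1 + 1.1·40 = 43; e = 37 − 43 = -6
m=60: L̂ = -1 + 1.1·60 = 65; e = 67 − 65 = 2
m=100: L̂ = -1 + 1.1·100 = 109; e = 109 − 109 = 0
SSE = 16 + 36 + 4 + 0 = 56
s = √(56/2) = 5.2915
e/s = 2 / 5.2915 = 0.3780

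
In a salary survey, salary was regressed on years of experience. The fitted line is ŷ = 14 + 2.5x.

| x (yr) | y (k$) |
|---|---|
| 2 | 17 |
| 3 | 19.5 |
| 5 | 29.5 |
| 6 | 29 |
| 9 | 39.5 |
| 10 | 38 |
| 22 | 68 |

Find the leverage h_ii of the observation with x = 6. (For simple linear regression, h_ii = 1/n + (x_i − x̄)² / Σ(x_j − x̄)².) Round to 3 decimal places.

h = 0.160

x̄ = (2 + 3 + 5 + 6 + 9 + 10 + 22)/7 = 8.14286
Σ(x − x̄)² = 37.7347 + 26.449 + 9.87755 + 4.59184 + 0.734694 + 3.44898 + 192.02 = 274.857
h = 1/7 + (-2.14286)²/274.857 = 0.142857 + 0.0167063 = 0.160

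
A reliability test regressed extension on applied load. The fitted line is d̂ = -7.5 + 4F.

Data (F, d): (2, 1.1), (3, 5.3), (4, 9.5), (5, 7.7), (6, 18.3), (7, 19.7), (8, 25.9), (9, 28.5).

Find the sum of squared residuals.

SSE = 30.88

F=2: d̂ = -7.5 + 4·2 = 0.5; r = 1.1 − 0.5 = 0.6
F=3: d̂ = -7.5 + 4·3 = 4.5; r = 5.3 − 4.5 = 0.8
F=4: d̂ = -7.5 + 4·4 = 8.5; r = 9.5 − 8.5 = 1
F=5: d̂ = -7.5 + 4·5 = 12.5; r = 7.7 − 12.5 = -4.8
F=6: d̂ = -7.5 + 4·6 = 16.5; r = 18.3 − 16.5 = 1.8
F=7: d̂ = -7.5 + 4·7 = 20.5; r = 19.7 − 20.5 = -0.8
F=8: d̂ = -7.5 + 4·8 = 24.5; r = 25.9 − 24.5 = 1.4
F=9: d̂ = -7.5 + 4·9 = 28.5; r = 28.5 − 28.5 = 0
SSE = 0.36 + 0.64 + 1 + 23.04 + 3.24 + 0.64 + 1.96 + 0 = 30.88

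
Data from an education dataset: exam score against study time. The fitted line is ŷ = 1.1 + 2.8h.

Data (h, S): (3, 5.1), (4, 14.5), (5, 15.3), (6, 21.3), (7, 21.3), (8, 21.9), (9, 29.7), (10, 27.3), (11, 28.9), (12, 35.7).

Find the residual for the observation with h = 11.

ŷ = 1.1 + 2.8·11 = 31.9
e = 28.9 − 31.9 = -3

e = -3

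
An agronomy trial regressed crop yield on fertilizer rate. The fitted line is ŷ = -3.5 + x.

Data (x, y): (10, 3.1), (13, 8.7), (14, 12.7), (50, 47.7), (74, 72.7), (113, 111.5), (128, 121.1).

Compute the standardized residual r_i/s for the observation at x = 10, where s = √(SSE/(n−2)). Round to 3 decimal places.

-1.219

x=10: ŷ = -3.5 + 10 = 6.5; r = 3.1 − 6.5 = -3.4
x=13: ŷ = -3.5 + 13 = 9.5; r = 8.7 − 9.5 = -0.8
x=14: ŷ = -3.5 + 14 = 10.5; r = 12.7 − 10.5 = 2.2
x=50: ŷ = -3.5 + 50 = 46.5; r = 47.7 − 46.5 = 1.2
x=74: ŷ = -3.5 + 74 = 70.5; r = 72.7 − 70.5 = 2.2
x=113: ŷ = -3.5 + 113 = 109.5; r = 111.5 − 109.5 = 2
x=128: ŷ = -3.5 + 128 = 124.5; r = 121.1 − 124.5 = -3.4
SSE = 11.56 + 0.64 + 4.84 + 1.44 + 4.84 + 4 + 11.56 = 38.88
s = √(38.88/5) = 2.78855
r/s = -3.4 / 2.78855 = -1.219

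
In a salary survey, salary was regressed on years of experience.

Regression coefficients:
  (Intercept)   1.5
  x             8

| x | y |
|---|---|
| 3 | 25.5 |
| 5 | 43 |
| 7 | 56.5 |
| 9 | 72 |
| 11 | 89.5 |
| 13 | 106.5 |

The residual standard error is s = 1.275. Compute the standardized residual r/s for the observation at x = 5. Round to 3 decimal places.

1.176

ŷ = 1.5 + 8·5 = 41.5
r = 43 − 41.5 = 1.5
r/s = 1.5 / 1.275 = 1.176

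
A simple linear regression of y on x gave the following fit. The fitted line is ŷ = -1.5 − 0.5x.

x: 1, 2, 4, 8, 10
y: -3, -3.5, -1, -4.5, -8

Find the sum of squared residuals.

SSE = 11.5

x=1: ŷ = -1.5 − 0.5·1 = -2; e = -3 − (-2) = -1
x=2: ŷ = -1.5 − 0.5·2 = -2.5; e = -3.5 − (-2.5) = -1
x=4: ŷ = -1.5 − 0.5·4 = -3.5; e = -1 − (-3.5) = 2.5
x=8: ŷ = -1.5 − 0.5·8 = -5.5; e = -4.5 − (-5.5) = 1
x=10: ŷ = -1.5 − 0.5·10 = -6.5; e = -8 − (-6.5) = -1.5
SSE = 1 + 1 + 6.25 + 1 + 2.25 = 11.5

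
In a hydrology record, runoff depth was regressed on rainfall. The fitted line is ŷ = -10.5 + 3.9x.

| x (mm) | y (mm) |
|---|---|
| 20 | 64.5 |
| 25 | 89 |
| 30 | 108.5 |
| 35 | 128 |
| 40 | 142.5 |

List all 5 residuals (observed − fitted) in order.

x=20: ŷ = -10.5 + 3.9·20 = 67.5; r = 64.5 − 67.5 = -3
x=25: ŷ = -10.5 + 3.9·25 = 87; r = 89 − 87 = 2
x=30: ŷ = -10.5 + 3.9·30 = 106.5; r = 108.5 − 106.5 = 2
x=35: ŷ = -10.5 + 3.9·35 = 126; r = 128 − 126 = 2
x=40: ŷ = -10.5 + 3.9·40 = 145.5; r = 142.5 − 145.5 = -3

-3, 2, 2, 2, -3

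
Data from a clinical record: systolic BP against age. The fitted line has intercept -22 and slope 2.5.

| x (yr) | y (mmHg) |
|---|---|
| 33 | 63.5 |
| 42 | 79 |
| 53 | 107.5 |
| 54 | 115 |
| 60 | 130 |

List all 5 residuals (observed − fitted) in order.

x=33: ŷ = -22 + 2.5·33 = 60.5; e = 63.5 − 60.5 = 3
x=42: ŷ = -22 + 2.5·42 = 83; e = 79 − 83 = -4
x=53: ŷ = -22 + 2.5·53 = 110.5; e = 107.5 − 110.5 = -3
x=54: ŷ = -22 + 2.5·54 = 113; e = 115 − 113 = 2
x=60: ŷ = -22 + 2.5·60 = 128; e = 130 − 128 = 2

3, -4, -3, 2, 2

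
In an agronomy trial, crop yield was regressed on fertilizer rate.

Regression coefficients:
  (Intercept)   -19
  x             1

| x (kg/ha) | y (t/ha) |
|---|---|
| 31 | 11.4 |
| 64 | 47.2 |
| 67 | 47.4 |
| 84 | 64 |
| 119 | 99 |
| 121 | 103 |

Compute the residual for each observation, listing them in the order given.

x=31: ŷ = -19 + 31 = 12; r = 11.4 − 12 = -0.6
x=64: ŷ = -19 + 64 = 45; r = 47.2 − 45 = 2.2
x=67: ŷ = -19 + 67 = 48; r = 47.4 − 48 = -0.6
x=84: ŷ = -19 + 84 = 65; r = 64 − 65 = -1
x=119: ŷ = -19 + 119 = 100; r = 99 − 100 = -1
x=121: ŷ = -19 + 121 = 102; r = 103 − 102 = 1

-0.6, 2.2, -0.6, -1, -1, 1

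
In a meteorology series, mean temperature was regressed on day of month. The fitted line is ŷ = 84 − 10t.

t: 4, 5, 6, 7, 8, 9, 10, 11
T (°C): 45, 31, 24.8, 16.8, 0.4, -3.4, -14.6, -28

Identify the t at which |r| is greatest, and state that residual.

t = 8, r = -3.6

t=4: ŷ = 84 − 10·4 = 44; r = 45 − 44 = 1
t=5: ŷ = 84 − 10·5 = 34; r = 31 − 34 = -3
t=6: ŷ = 84 − 10·6 = 24; r = 24.8 − 24 = 0.8
t=7: ŷ = 84 − 10·7 = 14; r = 16.8 − 14 = 2.8
t=8: ŷ = 84 − 10·8 = 4; r = 0.4 − 4 = -3.6
t=9: ŷ = 84 − 10·9 = -6; r = -3.4 − (-6) = 2.6
t=10: ŷ = 84 − 10·10 = -16; r = -14.6 − (-16) = 1.4
t=11: ŷ = 84 − 10·11 = -26; r = -28 − (-26) = -2
Largest |r| is 3.6 at t = 8, residual -3.6.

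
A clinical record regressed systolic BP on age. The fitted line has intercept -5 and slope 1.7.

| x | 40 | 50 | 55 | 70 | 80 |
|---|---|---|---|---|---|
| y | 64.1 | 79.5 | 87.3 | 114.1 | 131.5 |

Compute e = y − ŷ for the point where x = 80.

ŷ = -5 + 1.7·80 = 131
e = 131.5 − 131 = 0.5

e = 0.5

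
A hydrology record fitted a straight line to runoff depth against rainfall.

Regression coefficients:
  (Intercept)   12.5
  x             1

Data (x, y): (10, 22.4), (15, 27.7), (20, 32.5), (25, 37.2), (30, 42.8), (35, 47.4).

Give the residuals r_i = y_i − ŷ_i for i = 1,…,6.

x=10: ŷ = 12.5 + 10 = 22.5; r = 22.4 − 22.5 = -0.1
x=15: ŷ = 12.5 + 15 = 27.5; r = 27.7 − 27.5 = 0.2
x=20: ŷ = 12.5 + 20 = 32.5; r = 32.5 − 32.5 = 0
x=25: ŷ = 12.5 + 25 = 37.5; r = 37.2 − 37.5 = -0.3
x=30: ŷ = 12.5 + 30 = 42.5; r = 42.8 − 42.5 = 0.3
x=35: ŷ = 12.5 + 35 = 47.5; r = 47.4 − 47.5 = -0.1

-0.1, 0.2, 0, -0.3, 0.3, -0.1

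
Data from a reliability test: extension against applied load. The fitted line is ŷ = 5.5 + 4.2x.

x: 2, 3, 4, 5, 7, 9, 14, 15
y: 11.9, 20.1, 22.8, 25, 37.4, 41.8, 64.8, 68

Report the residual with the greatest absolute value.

e = 2.5

x=2: ŷ = 5.5 + 4.2·2 = 13.9; e = 11.9 − 13.9 = -2
x=3: ŷ = 5.5 + 4.2·3 = 18.1; e = 20.1 − 18.1 = 2
x=4: ŷ = 5.5 + 4.2·4 = 22.3; e = 22.8 − 22.3 = 0.5
x=5: ŷ = 5.5 + 4.2·5 = 26.5; e = 25 − 26.5 = -1.5
x=7: ŷ = 5.5 + 4.2·7 = 34.9; e = 37.4 − 34.9 = 2.5
x=9: ŷ = 5.5 + 4.2·9 = 43.3; e = 41.8 − 43.3 = -1.5
x=14: ŷ = 5.5 + 4.2·14 = 64.3; e = 64.8 − 64.3 = 0.5
x=15: ŷ = 5.5 + 4.2·15 = 68.5; e = 68 − 68.5 = -0.5
Largest |e| is 2.5 at x = 7, residual 2.5.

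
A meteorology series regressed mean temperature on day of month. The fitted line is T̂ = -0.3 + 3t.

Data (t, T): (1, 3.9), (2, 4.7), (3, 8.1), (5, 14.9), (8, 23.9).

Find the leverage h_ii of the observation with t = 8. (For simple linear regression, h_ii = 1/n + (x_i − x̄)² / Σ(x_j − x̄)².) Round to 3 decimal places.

t̄ = (1 + 2 + 3 + 5 + 8)/5 = 3.8
Σ(t − t̄)² = 7.84 + 3.24 + 0.64 + 1.44 + 17.64 = 30.8
h = 1/5 + (4.2)²/30.8 = 0.2 + 0.572727 = 0.773

h = 0.773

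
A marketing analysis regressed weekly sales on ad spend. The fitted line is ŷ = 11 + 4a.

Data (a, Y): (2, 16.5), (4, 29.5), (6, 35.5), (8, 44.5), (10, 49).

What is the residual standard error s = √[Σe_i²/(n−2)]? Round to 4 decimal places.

a=2: ŷ = 11 + 4·2 = 19; e = 16.5 − 19 = -2.5
a=4: ŷ = 11 + 4·4 = 27; e = 29.5 − 27 = 2.5
a=6: ŷ = 11 + 4·6 = 35; e = 35.5 − 35 = 0.5
a=8: ŷ = 11 + 4·8 = 43; e = 44.5 − 43 = 1.5
a=10: ŷ = 11 + 4·10 = 51; e = 49 − 51 = -2
SSE = 6.25 + 6.25 + 0.25 + 2.25 + 4 = 19
s = √(19/3) = √6.33333 ≈ 2.5166

s = 2.5166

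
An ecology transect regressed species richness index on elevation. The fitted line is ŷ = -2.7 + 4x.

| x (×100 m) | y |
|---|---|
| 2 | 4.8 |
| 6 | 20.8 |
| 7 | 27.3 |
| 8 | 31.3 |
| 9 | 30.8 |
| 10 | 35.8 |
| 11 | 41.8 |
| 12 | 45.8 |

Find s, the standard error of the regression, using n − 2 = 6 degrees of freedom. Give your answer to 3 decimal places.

s = 1.708

x=2: ŷ = -2.7 + 4·2 = 5.3; r = 4.8 − 5.3 = -0.5
x=6: ŷ = -2.7 + 4·6 = 21.3; r = 20.8 − 21.3 = -0.5
x=7: ŷ = -2.7 + 4·7 = 25.3; r = 27.3 − 25.3 = 2
x=8: ŷ = -2.7 + 4·8 = 29.3; r = 31.3 − 29.3 = 2
x=9: ŷ = -2.7 + 4·9 = 33.3; r = 30.8 − 33.3 = -2.5
x=10: ŷ = -2.7 + 4·10 = 37.3; r = 35.8 − 37.3 = -1.5
x=11: ŷ = -2.7 + 4·11 = 41.3; r = 41.8 − 41.3 = 0.5
x=12: ŷ = -2.7 + 4·12 = 45.3; r = 45.8 − 45.3 = 0.5
SSE = 0.25 + 0.25 + 4 + 4 + 6.25 + 2.25 + 0.25 + 0.25 = 17.5
s = √(17.5/6) = √2.91667 ≈ 1.708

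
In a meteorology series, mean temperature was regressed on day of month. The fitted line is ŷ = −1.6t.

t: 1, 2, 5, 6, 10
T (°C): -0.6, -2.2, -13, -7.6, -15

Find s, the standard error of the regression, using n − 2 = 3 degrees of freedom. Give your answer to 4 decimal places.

s = 3.2660

t=1: ŷ = −1.6·1 = -1.6; e = -0.6 − (-1.6) = 1
t=2: ŷ = −1.6·2 = -3.2; e = -2.2 − (-3.2) = 1
t=5: ŷ = −1.6·5 = -8; e = -13 − (-8) = -5
t=6: ŷ = −1.6·6 = -9.6; e = -7.6 − (-9.6) = 2
t=10: ŷ = −1.6·10 = -16; e = -15 − (-16) = 1
SSE = 1 + 1 + 25 + 4 + 1 = 32
s = √(32/3) = √10.6667 ≈ 3.2660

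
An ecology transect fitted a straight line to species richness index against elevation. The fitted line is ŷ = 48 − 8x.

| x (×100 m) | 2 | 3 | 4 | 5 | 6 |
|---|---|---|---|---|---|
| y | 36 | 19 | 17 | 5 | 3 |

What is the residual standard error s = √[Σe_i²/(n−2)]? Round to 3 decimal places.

x=2: ŷ = 48 − 8·2 = 32; e = 36 − 32 = 4
x=3: ŷ = 48 − 8·3 = 24; e = 19 − 24 = -5
x=4: ŷ = 48 − 8·4 = 16; e = 17 − 16 = 1
x=5: ŷ = 48 − 8·5 = 8; e = 5 − 8 = -3
x=6: ŷ = 48 − 8·6 = 0; e = 3 − 0 = 3
SSE = 16 + 25 + 1 + 9 + 9 = 60
s = √(60/3) = √20 ≈ 4.472

s = 4.472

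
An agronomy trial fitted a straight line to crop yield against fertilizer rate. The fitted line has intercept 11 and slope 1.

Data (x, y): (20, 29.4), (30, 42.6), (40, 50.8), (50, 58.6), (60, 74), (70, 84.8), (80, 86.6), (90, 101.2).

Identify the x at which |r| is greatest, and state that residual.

x=20: ŷ = 11 + 20 = 31; r = 29.4 − 31 = -1.6
x=30: ŷ = 11 + 30 = 41; r = 42.6 − 41 = 1.6
x=40: ŷ = 11 + 40 = 51; r = 50.8 − 51 = -0.2
x=50: ŷ = 11 + 50 = 61; r = 58.6 − 61 = -2.4
x=60: ŷ = 11 + 60 = 71; r = 74 − 71 = 3
x=70: ŷ = 11 + 70 = 81; r = 84.8 − 81 = 3.8
x=80: ŷ = 11 + 80 = 91; r = 86.6 − 91 = -4.4
x=90: ŷ = 11 + 90 = 101; r = 101.2 − 101 = 0.2
Largest |r| is 4.4 at x = 80, residual -4.4.

x = 80, r = -4.4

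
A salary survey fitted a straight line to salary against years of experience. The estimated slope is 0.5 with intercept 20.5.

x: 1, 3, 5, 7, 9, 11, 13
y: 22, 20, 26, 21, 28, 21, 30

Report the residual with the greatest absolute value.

x=1: ŷ = 20.5 + 0.5·1 = 21; r = 22 − 21 = 1
x=3: ŷ = 20.5 + 0.5·3 = 22; r = 20 − 22 = -2
x=5: ŷ = 20.5 + 0.5·5 = 23; r = 26 − 23 = 3
x=7: ŷ = 20.5 + 0.5·7 = 24; r = 21 − 24 = -3
x=9: ŷ = 20.5 + 0.5·9 = 25; r = 28 − 25 = 3
x=11: ŷ = 20.5 + 0.5·11 = 26; r = 21 − 26 = -5
x=13: ŷ = 20.5 + 0.5·13 = 27; r = 30 − 27 = 3
Largest |r| is 5 at x = 11, residual -5.

r = -5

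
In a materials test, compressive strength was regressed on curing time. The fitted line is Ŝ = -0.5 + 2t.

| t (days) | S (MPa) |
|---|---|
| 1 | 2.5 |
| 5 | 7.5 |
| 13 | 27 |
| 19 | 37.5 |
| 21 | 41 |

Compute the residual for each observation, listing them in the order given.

t=1: Ŝ = -0.5 + 2·1 = 1.5; r = 2.5 − 1.5 = 1
t=5: Ŝ = -0.5 + 2·5 = 9.5; r = 7.5 − 9.5 = -2
t=13: Ŝ = -0.5 + 2·13 = 25.5; r = 27 − 25.5 = 1.5
t=19: Ŝ = -0.5 + 2·19 = 37.5; r = 37.5 − 37.5 = 0
t=21: Ŝ = -0.5 + 2·21 = 41.5; r = 41 − 41.5 = -0.5

1, -2, 1.5, 0, -0.5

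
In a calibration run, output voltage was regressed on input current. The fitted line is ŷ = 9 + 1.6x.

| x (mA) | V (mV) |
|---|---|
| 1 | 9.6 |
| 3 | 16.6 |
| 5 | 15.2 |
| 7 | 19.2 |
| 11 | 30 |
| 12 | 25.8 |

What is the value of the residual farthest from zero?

e = 3.4

x=1: ŷ = 9 + 1.6·1 = 10.6; e = 9.6 − 10.6 = -1
x=3: ŷ = 9 + 1.6·3 = 13.8; e = 16.6 − 13.8 = 2.8
x=5: ŷ = 9 + 1.6·5 = 17; e = 15.2 − 17 = -1.8
x=7: ŷ = 9 + 1.6·7 = 20.2; e = 19.2 − 20.2 = -1
x=11: ŷ = 9 + 1.6·11 = 26.6; e = 30 − 26.6 = 3.4
x=12: ŷ = 9 + 1.6·12 = 28.2; e = 25.8 − 28.2 = -2.4
Largest |e| is 3.4 at x = 11, residual 3.4.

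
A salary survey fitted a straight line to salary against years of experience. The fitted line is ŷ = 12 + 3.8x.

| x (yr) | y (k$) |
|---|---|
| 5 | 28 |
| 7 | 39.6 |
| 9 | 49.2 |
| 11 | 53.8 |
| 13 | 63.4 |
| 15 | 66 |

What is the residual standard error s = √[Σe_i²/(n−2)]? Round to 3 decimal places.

x=5: ŷ = 12 + 3.8·5 = 31; e = 28 − 31 = -3
x=7: ŷ = 12 + 3.8·7 = 38.6; e = 39.6 − 38.6 = 1
x=9: ŷ = 12 + 3.8·9 = 46.2; e = 49.2 − 46.2 = 3
x=11: ŷ = 12 + 3.8·11 = 53.8; e = 53.8 − 53.8 = 0
x=13: ŷ = 12 + 3.8·13 = 61.4; e = 63.4 − 61.4 = 2
x=15: ŷ = 12 + 3.8·15 = 69; e = 66 − 69 = -3
SSE = 9 + 1 + 9 + 0 + 4 + 9 = 32
s = √(32/4) = √8 ≈ 2.828

s = 2.828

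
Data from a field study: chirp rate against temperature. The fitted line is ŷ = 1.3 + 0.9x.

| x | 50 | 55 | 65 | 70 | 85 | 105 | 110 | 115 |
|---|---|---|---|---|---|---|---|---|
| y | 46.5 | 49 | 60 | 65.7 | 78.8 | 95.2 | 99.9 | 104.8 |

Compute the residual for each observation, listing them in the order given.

0.2, -1.8, 0.2, 1.4, 1, -0.6, -0.4, 0

x=50: ŷ = 1.3 + 0.9·50 = 46.3; e = 46.5 − 46.3 = 0.2
x=55: ŷ = 1.3 + 0.9·55 = 50.8; e = 49 − 50.8 = -1.8
x=65: ŷ = 1.3 + 0.9·65 = 59.8; e = 60 − 59.8 = 0.2
x=70: ŷ = 1.3 + 0.9·70 = 64.3; e = 65.7 − 64.3 = 1.4
x=85: ŷ = 1.3 + 0.9·85 = 77.8; e = 78.8 − 77.8 = 1
x=105: ŷ = 1.3 + 0.9·105 = 95.8; e = 95.2 − 95.8 = -0.6
x=110: ŷ = 1.3 + 0.9·110 = 100.3; e = 99.9 − 100.3 = -0.4
x=115: ŷ = 1.3 + 0.9·115 = 104.8; e = 104.8 − 104.8 = 0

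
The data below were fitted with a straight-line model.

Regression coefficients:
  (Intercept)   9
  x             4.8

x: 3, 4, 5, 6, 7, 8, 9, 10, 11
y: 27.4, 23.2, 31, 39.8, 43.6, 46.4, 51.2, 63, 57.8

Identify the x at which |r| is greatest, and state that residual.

x = 10, r = 6

x=3: ŷ = 9 + 4.8·3 = 23.4; r = 27.4 − 23.4 = 4
x=4: ŷ = 9 + 4.8·4 = 28.2; r = 23.2 − 28.2 = -5
x=5: ŷ = 9 + 4.8·5 = 33; r = 31 − 33 = -2
x=6: ŷ = 9 + 4.8·6 = 37.8; r = 39.8 − 37.8 = 2
x=7: ŷ = 9 + 4.8·7 = 42.6; r = 43.6 − 42.6 = 1
x=8: ŷ = 9 + 4.8·8 = 47.4; r = 46.4 − 47.4 = -1
x=9: ŷ = 9 + 4.8·9 = 52.2; r = 51.2 − 52.2 = -1
x=10: ŷ = 9 + 4.8·10 = 57; r = 63 − 57 = 6
x=11: ŷ = 9 + 4.8·11 = 61.8; r = 57.8 − 61.8 = -4
Largest |r| is 6 at x = 10, residual 6.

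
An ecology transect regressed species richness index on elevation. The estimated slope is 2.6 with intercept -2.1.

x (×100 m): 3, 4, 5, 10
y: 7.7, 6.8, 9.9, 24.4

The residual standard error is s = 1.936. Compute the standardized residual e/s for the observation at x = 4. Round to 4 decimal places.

ŷ = -2.1 + 2.6·4 = 8.3
e = 6.8 − 8.3 = -1.5
e/s = -1.5 / 1.936 = -0.7748

-0.7748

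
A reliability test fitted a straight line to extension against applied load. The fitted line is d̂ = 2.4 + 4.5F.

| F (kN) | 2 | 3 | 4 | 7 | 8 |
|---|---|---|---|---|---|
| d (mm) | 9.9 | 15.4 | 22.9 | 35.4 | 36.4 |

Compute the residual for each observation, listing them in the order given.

F=2: d̂ = 2.4 + 4.5·2 = 11.4; r = 9.9 − 11.4 = -1.5
F=3: d̂ = 2.4 + 4.5·3 = 15.9; r = 15.4 − 15.9 = -0.5
F=4: d̂ = 2.4 + 4.5·4 = 20.4; r = 22.9 − 20.4 = 2.5
F=7: d̂ = 2.4 + 4.5·7 = 33.9; r = 35.4 − 33.9 = 1.5
F=8: d̂ = 2.4 + 4.5·8 = 38.4; r = 36.4 − 38.4 = -2

-1.5, -0.5, 2.5, 1.5, -2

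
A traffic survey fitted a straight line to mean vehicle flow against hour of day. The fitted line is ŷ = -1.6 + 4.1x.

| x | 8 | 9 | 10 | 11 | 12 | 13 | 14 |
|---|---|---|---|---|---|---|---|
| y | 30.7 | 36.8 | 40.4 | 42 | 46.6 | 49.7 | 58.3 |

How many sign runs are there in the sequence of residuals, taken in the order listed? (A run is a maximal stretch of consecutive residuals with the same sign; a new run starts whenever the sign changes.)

4 runs

x=8: ŷ = -1.6 + 4.1·8 = 31.2; r = 30.7 − 31.2 = -0.5
x=9: ŷ = -1.6 + 4.1·9 = 35.3; r = 36.8 − 35.3 = 1.5
x=10: ŷ = -1.6 + 4.1·10 = 39.4; r = 40.4 − 39.4 = 1
x=11: ŷ = -1.6 + 4.1·11 = 43.5; r = 42 − 43.5 = -1.5
x=12: ŷ = -1.6 + 4.1·12 = 47.6; r = 46.6 − 47.6 = -1
x=13: ŷ = -1.6 + 4.1·13 = 51.7; r = 49.7 − 51.7 = -2
x=14: ŷ = -1.6 + 4.1·14 = 55.8; r = 58.3 − 55.8 = 2.5
Signs: − + + − − − +
Runs: −×1, +×2, −×3, +×1 → 4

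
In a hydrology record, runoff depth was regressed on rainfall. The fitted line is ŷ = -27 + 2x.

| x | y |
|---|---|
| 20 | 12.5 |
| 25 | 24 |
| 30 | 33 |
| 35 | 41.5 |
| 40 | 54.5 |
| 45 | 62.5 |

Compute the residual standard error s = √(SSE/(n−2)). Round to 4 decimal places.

s = 1.2247

x=20: ŷ = -27 + 2·20 = 13; e = 12.5 − 13 = -0.5
x=25: ŷ = -27 + 2·25 = 23; e = 24 − 23 = 1
x=30: ŷ = -27 + 2·30 = 33; e = 33 − 33 = 0
x=35: ŷ = -27 + 2·35 = 43; e = 41.5 − 43 = -1.5
x=40: ŷ = -27 + 2·40 = 53; e = 54.5 − 53 = 1.5
x=45: ŷ = -27 + 2·45 = 63; e = 62.5 − 63 = -0.5
SSE = 0.25 + 1 + 0 + 2.25 + 2.25 + 0.25 = 6
s = √(6/4) = √1.5 ≈ 1.2247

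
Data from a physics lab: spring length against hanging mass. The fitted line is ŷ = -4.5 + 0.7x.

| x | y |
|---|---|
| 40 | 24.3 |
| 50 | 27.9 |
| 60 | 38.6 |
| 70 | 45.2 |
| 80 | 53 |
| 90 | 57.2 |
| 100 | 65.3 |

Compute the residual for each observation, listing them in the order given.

x=40: ŷ = -4.5 + 0.7·40 = 23.5; r = 24.3 − 23.5 = 0.8
x=50: ŷ = -4.5 + 0.7·50 = 30.5; r = 27.9 − 30.5 = -2.6
x=60: ŷ = -4.5 + 0.7·60 = 37.5; r = 38.6 − 37.5 = 1.1
x=70: ŷ = -4.5 + 0.7·70 = 44.5; r = 45.2 − 44.5 = 0.7
x=80: ŷ = -4.5 + 0.7·80 = 51.5; r = 53 − 51.5 = 1.5
x=90: ŷ = -4.5 + 0.7·90 = 58.5; r = 57.2 − 58.5 = -1.3
x=100: ŷ = -4.5 + 0.7·100 = 65.5; r = 65.3 − 65.5 = -0.2

0.8, -2.6, 1.1, 0.7, 1.5, -1.3, -0.2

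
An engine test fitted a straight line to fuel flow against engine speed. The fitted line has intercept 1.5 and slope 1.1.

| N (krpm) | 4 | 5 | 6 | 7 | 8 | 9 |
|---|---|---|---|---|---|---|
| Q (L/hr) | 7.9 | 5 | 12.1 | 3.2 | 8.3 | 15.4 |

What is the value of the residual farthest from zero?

r = -6

N=4: Q̂ = 1.5 + 1.1·4 = 5.9; r = 7.9 − 5.9 = 2
N=5: Q̂ = 1.5 + 1.1·5 = 7; r = 5 − 7 = -2
N=6: Q̂ = 1.5 + 1.1·6 = 8.1; r = 12.1 − 8.1 = 4
N=7: Q̂ = 1.5 + 1.1·7 = 9.2; r = 3.2 − 9.2 = -6
N=8: Q̂ = 1.5 + 1.1·8 = 10.3; r = 8.3 − 10.3 = -2
N=9: Q̂ = 1.5 + 1.1·9 = 11.4; r = 15.4 − 11.4 = 4
Largest |r| is 6 at N = 7, residual -6.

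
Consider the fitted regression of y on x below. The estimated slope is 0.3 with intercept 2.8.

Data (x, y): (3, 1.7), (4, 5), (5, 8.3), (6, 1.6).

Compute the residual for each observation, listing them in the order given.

x=3: ŷ = 2.8 + 0.3·3 = 3.7; r = 1.7 − 3.7 = -2
x=4: ŷ = 2.8 + 0.3·4 = 4; r = 5 − 4 = 1
x=5: ŷ = 2.8 + 0.3·5 = 4.3; r = 8.3 − 4.3 = 4
x=6: ŷ = 2.8 + 0.3·6 = 4.6; r = 1.6 − 4.6 = -3

-2, 1, 4, -3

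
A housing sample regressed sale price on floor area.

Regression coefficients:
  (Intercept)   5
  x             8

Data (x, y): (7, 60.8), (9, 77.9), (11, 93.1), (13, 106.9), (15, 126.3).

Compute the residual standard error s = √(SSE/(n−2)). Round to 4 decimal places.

x=7: ŷ = 5 + 8·7 = 61; r = 60.8 − 61 = -0.2
x=9: ŷ = 5 + 8·9 = 77; r = 77.9 − 77 = 0.9
x=11: ŷ = 5 + 8·11 = 93; r = 93.1 − 93 = 0.1
x=13: ŷ = 5 + 8·13 = 109; r = 106.9 − 109 = -2.1
x=15: ŷ = 5 + 8·15 = 125; r = 126.3 − 125 = 1.3
SSE = 0.04 + 0.81 + 0.01 + 4.41 + 1.69 = 6.96
s = √(6.96/3) = √2.32 ≈ 1.5232

s = 1.5232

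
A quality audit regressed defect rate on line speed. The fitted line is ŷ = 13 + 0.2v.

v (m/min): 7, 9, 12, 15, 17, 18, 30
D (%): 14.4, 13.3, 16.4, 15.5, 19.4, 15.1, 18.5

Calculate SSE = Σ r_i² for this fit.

SSE = 15

v=7: ŷ = 13 + 0.2·7 = 14.4; r = 14.4 − 14.4 = 0
v=9: ŷ = 13 + 0.2·9 = 14.8; r = 13.3 − 14.8 = -1.5
v=12: ŷ = 13 + 0.2·12 = 15.4; r = 16.4 − 15.4 = 1
v=15: ŷ = 13 + 0.2·15 = 16; r = 15.5 − 16 = -0.5
v=17: ŷ = 13 + 0.2·17 = 16.4; r = 19.4 − 16.4 = 3
v=18: ŷ = 13 + 0.2·18 = 16.6; r = 15.1 − 16.6 = -1.5
v=30: ŷ = 13 + 0.2·30 = 19; r = 18.5 − 19 = -0.5
SSE = 0 + 2.25 + 1 + 0.25 + 9 + 2.25 + 0.25 = 15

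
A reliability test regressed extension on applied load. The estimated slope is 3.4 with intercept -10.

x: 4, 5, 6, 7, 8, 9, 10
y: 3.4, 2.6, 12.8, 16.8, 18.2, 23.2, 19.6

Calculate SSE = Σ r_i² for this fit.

x=4: ŷ = -10 + 3.4·4 = 3.6; r = 3.4 − 3.6 = -0.2
x=5: ŷ = -10 + 3.4·5 = 7; r = 2.6 − 7 = -4.4
x=6: ŷ = -10 + 3.4·6 = 10.4; r = 12.8 − 10.4 = 2.4
x=7: ŷ = -10 + 3.4·7 = 13.8; r = 16.8 − 13.8 = 3
x=8: ŷ = -10 + 3.4·8 = 17.2; r = 18.2 − 17.2 = 1
x=9: ŷ = -10 + 3.4·9 = 20.6; r = 23.2 − 20.6 = 2.6
x=10: ŷ = -10 + 3.4·10 = 24; r = 19.6 − 24 = -4.4
SSE = 0.04 + 19.36 + 5.76 + 9 + 1 + 6.76 + 19.36 = 61.28

SSE = 61.28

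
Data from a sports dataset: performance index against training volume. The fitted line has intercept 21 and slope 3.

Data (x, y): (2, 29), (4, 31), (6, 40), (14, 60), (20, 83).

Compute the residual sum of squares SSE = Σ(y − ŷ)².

SSE = 22

x=2: ŷ = 21 + 3·2 = 27; r = 29 − 27 = 2
x=4: ŷ = 21 + 3·4 = 33; r = 31 − 33 = -2
x=6: ŷ = 21 + 3·6 = 39; r = 40 − 39 = 1
x=14: ŷ = 21 + 3·14 = 63; r = 60 − 63 = -3
x=20: ŷ = 21 + 3·20 = 81; r = 83 − 81 = 2
SSE = 4 + 4 + 1 + 9 + 4 = 22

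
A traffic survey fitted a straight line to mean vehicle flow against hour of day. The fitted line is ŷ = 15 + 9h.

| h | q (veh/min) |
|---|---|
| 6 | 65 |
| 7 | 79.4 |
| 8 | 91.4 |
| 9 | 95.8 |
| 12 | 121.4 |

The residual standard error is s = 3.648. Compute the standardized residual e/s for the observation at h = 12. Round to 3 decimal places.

ŷ = 15 + 9·12 = 123
e = 121.4 − 123 = -1.6
e/s = -1.6 / 3.648 = -0.439

-0.439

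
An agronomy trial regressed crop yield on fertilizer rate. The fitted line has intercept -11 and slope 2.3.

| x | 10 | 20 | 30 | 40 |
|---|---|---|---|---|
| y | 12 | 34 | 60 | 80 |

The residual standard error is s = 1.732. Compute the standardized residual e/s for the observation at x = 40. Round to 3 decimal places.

-0.577

ŷ = -11 + 2.3·40 = 81
e = 80 − 81 = -1
e/s = -1 / 1.732 = -0.577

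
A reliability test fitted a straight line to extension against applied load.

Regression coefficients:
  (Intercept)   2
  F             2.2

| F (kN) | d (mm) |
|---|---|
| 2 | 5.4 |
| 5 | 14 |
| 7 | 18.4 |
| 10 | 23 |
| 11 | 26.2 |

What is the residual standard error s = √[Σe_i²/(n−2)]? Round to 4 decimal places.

s = 1.1547

F=2: ŷ = 2 + 2.2·2 = 6.4; e = 5.4 − 6.4 = -1
F=5: ŷ = 2 + 2.2·5 = 13; e = 14 − 13 = 1
F=7: ŷ = 2 + 2.2·7 = 17.4; e = 18.4 − 17.4 = 1
F=10: ŷ = 2 + 2.2·10 = 24; e = 23 − 24 = -1
F=11: ŷ = 2 + 2.2·11 = 26.2; e = 26.2 − 26.2 = 0
SSE = 1 + 1 + 1 + 1 + 0 = 4
s = √(4/3) = √1.33333 ≈ 1.1547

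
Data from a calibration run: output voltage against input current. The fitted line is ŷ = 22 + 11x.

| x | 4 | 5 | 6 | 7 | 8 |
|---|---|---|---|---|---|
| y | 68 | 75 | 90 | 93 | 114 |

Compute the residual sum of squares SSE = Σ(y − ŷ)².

x=4: ŷ = 22 + 11·4 = 66; e = 68 − 66 = 2
x=5: ŷ = 22 + 11·5 = 77; e = 75 − 77 = -2
x=6: ŷ = 22 + 11·6 = 88; e = 90 − 88 = 2
x=7: ŷ = 22 + 11·7 = 99; e = 93 − 99 = -6
x=8: ŷ = 22 + 11·8 = 110; e = 114 − 110 = 4
SSE = 4 + 4 + 4 + 36 + 16 = 64

SSE = 64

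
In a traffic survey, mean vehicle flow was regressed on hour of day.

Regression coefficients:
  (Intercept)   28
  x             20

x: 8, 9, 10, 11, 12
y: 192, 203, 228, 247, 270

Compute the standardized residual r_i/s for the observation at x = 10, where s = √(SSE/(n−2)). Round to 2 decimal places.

0.00

x=8: ŷ = 28 + 20·8 = 188; r = 192 − 188 = 4
x=9: ŷ = 28 + 20·9 = 208; r = 203 − 208 = -5
x=10: ŷ = 28 + 20·10 = 228; r = 228 − 228 = 0
x=11: ŷ = 28 + 20·11 = 248; r = 247 − 248 = -1
x=12: ŷ = 28 + 20·12 = 268; r = 270 − 268 = 2
SSE = 16 + 25 + 0 + 1 + 4 = 46
s = √(46/3) = 3.91578
r/s = 0 / 3.91578 = 0.00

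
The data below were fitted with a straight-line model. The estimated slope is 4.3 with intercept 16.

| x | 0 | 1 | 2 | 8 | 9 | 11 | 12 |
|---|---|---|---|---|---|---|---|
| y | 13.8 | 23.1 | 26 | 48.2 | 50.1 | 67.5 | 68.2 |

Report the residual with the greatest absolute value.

e = -4.6

x=0: ŷ = 16 + 4.3·0 = 16; e = 13.8 − 16 = -2.2
x=1: ŷ = 16 + 4.3·1 = 20.3; e = 23.1 − 20.3 = 2.8
x=2: ŷ = 16 + 4.3·2 = 24.6; e = 26 − 24.6 = 1.4
x=8: ŷ = 16 + 4.3·8 = 50.4; e = 48.2 − 50.4 = -2.2
x=9: ŷ = 16 + 4.3·9 = 54.7; e = 50.1 − 54.7 = -4.6
x=11: ŷ = 16 + 4.3·11 = 63.3; e = 67.5 − 63.3 = 4.2
x=12: ŷ = 16 + 4.3·12 = 67.6; e = 68.2 − 67.6 = 0.6
Largest |e| is 4.6 at x = 9, residual -4.6.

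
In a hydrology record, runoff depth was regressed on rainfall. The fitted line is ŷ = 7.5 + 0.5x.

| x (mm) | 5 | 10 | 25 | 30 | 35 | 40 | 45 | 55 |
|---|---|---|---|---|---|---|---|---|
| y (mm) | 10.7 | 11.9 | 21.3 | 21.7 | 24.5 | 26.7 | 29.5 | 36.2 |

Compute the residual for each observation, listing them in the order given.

0.7, -0.6, 1.3, -0.8, -0.5, -0.8, -0.5, 1.2

x=5: ŷ = 7.5 + 0.5·5 = 10; r = 10.7 − 10 = 0.7
x=10: ŷ = 7.5 + 0.5·10 = 12.5; r = 11.9 − 12.5 = -0.6
x=25: ŷ = 7.5 + 0.5·25 = 20; r = 21.3 − 20 = 1.3
x=30: ŷ = 7.5 + 0.5·30 = 22.5; r = 21.7 − 22.5 = -0.8
x=35: ŷ = 7.5 + 0.5·35 = 25; r = 24.5 − 25 = -0.5
x=40: ŷ = 7.5 + 0.5·40 = 27.5; r = 26.7 − 27.5 = -0.8
x=45: ŷ = 7.5 + 0.5·45 = 30; r = 29.5 − 30 = -0.5
x=55: ŷ = 7.5 + 0.5·55 = 35; r = 36.2 − 35 = 1.2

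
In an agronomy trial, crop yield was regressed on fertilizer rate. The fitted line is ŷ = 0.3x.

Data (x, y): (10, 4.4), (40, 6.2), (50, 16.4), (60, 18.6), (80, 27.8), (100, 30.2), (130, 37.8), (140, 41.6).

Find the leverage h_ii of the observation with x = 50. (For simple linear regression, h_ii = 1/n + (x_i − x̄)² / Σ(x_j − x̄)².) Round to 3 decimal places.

h = 0.174

x̄ = (10 + 40 + 50 + 60 + 80 + 100 + 130 + 140)/8 = 76.25
Σ(x − x̄)² = 4389.06 + 1314.06 + 689.062 + 264.062 + 14.0625 + 564.062 + 2889.06 + 4064.06 = 14187.5
h = 1/8 + (-26.25)²/14187.5 = 0.125 + 0.0485683 = 0.174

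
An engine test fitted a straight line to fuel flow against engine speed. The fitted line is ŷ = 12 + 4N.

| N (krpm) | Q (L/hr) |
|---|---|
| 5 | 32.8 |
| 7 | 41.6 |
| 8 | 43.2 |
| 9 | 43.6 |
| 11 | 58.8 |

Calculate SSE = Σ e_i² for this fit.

N=5: ŷ = 12 + 4·5 = 32; e = 32.8 − 32 = 0.8
N=7: ŷ = 12 + 4·7 = 40; e = 41.6 − 40 = 1.6
N=8: ŷ = 12 + 4·8 = 44; e = 43.2 − 44 = -0.8
N=9: ŷ = 12 + 4·9 = 48; e = 43.6 − 48 = -4.4
N=11: ŷ = 12 + 4·11 = 56; e = 58.8 − 56 = 2.8
SSE = 0.64 + 2.56 + 0.64 + 19.36 + 7.84 = 31.04

SSE = 31.04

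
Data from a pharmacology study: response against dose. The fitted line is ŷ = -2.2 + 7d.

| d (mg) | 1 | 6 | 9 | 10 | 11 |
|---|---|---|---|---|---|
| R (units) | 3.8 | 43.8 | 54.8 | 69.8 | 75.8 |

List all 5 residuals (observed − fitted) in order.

d=1: ŷ = -2.2 + 7·1 = 4.8; e = 3.8 − 4.8 = -1
d=6: ŷ = -2.2 + 7·6 = 39.8; e = 43.8 − 39.8 = 4
d=9: ŷ = -2.2 + 7·9 = 60.8; e = 54.8 − 60.8 = -6
d=10: ŷ = -2.2 + 7·10 = 67.8; e = 69.8 − 67.8 = 2
d=11: ŷ = -2.2 + 7·11 = 74.8; e = 75.8 − 74.8 = 1

-1, 4, -6, 2, 1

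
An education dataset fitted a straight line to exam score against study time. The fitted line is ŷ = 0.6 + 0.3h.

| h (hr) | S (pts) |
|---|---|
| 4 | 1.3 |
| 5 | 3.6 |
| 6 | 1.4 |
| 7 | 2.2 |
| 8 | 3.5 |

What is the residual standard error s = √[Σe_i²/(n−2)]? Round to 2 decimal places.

h=4: ŷ = 0.6 + 0.3·4 = 1.8; e = 1.3 − 1.8 = -0.5
h=5: ŷ = 0.6 + 0.3·5 = 2.1; e = 3.6 − 2.1 = 1.5
h=6: ŷ = 0.6 + 0.3·6 = 2.4; e = 1.4 − 2.4 = -1
h=7: ŷ = 0.6 + 0.3·7 = 2.7; e = 2.2 − 2.7 = -0.5
h=8: ŷ = 0.6 + 0.3·8 = 3; e = 3.5 − 3 = 0.5
SSE = 0.25 + 2.25 + 1 + 0.25 + 0.25 = 4
s = √(4/3) = √1.33333 ≈ 1.15

s = 1.15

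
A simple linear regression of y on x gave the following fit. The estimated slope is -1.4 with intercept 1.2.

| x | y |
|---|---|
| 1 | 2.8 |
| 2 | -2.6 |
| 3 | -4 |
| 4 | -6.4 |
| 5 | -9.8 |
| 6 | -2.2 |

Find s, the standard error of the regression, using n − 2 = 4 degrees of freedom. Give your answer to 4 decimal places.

s = 3.7417

x=1: ŷ = 1.2 − 1.4·1 = -0.2; r = 2.8 − (-0.2) = 3
x=2: ŷ = 1.2 − 1.4·2 = -1.6; r = -2.6 − (-1.6) = -1
x=3: ŷ = 1.2 − 1.4·3 = -3; r = -4 − (-3) = -1
x=4: ŷ = 1.2 − 1.4·4 = -4.4; r = -6.4 − (-4.4) = -2
x=5: ŷ = 1.2 − 1.4·5 = -5.8; r = -9.8 − (-5.8) = -4
x=6: ŷ = 1.2 − 1.4·6 = -7.2; r = -2.2 − (-7.2) = 5
SSE = 9 + 1 + 1 + 4 + 16 + 25 = 56
s = √(56/4) = √14 ≈ 3.7417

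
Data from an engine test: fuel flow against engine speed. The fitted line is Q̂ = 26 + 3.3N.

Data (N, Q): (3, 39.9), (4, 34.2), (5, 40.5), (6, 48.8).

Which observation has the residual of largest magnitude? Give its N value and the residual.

N = 4, r = -5

N=3: Q̂ = 26 + 3.3·3 = 35.9; r = 39.9 − 35.9 = 4
N=4: Q̂ = 26 + 3.3·4 = 39.2; r = 34.2 − 39.2 = -5
N=5: Q̂ = 26 + 3.3·5 = 42.5; r = 40.5 − 42.5 = -2
N=6: Q̂ = 26 + 3.3·6 = 45.8; r = 48.8 − 45.8 = 3
Largest |r| is 5 at N = 4, residual -5.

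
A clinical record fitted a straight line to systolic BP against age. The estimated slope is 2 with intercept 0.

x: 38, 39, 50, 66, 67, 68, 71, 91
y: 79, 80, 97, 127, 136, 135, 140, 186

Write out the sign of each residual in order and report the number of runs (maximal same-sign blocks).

x=38: ŷ = 2·38 = 76; r = 79 − 76 = 3
x=39: ŷ = 2·39 = 78; r = 80 − 78 = 2
x=50: ŷ = 2·50 = 100; r = 97 − 100 = -3
x=66: ŷ = 2·66 = 132; r = 127 − 132 = -5
x=67: ŷ = 2·67 = 134; r = 136 − 134 = 2
x=68: ŷ = 2·68 = 136; r = 135 − 136 = -1
x=71: ŷ = 2·71 = 142; r = 140 − 142 = -2
x=91: ŷ = 2·91 = 182; r = 186 − 182 = 4
Signs: + + − − + − − +
Runs: +×2, −×2, +×1, −×2, +×1 → 5

5 runs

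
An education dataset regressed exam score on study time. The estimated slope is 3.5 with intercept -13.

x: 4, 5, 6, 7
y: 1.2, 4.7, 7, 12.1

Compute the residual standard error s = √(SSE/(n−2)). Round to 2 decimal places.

x=4: ŷ = -13 + 3.5·4 = 1; e = 1.2 − 1 = 0.2
x=5: ŷ = -13 + 3.5·5 = 4.5; e = 4.7 − 4.5 = 0.2
x=6: ŷ = -13 + 3.5·6 = 8; e = 7 − 8 = -1
x=7: ŷ = -13 + 3.5·7 = 11.5; e = 12.1 − 11.5 = 0.6
SSE = 0.04 + 0.04 + 1 + 0.36 = 1.44
s = √(1.44/2) = √0.72 ≈ 0.85

s = 0.85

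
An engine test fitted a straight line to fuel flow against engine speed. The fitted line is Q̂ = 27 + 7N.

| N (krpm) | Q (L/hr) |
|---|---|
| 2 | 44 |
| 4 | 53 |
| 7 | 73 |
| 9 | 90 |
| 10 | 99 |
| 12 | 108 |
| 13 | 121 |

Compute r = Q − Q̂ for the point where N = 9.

r = 0

Q̂ = 27 + 7·9 = 90
r = 90 − 90 = 0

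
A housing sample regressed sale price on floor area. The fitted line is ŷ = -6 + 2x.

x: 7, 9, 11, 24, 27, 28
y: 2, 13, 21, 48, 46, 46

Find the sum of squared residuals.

x=7: ŷ = -6 + 2·7 = 8; r = 2 − 8 = -6
x=9: ŷ = -6 + 2·9 = 12; r = 13 − 12 = 1
x=11: ŷ = -6 + 2·11 = 16; r = 21 − 16 = 5
x=24: ŷ = -6 + 2·24 = 42; r = 48 − 42 = 6
x=27: ŷ = -6 + 2·27 = 48; r = 46 − 48 = -2
x=28: ŷ = -6 + 2·28 = 50; r = 46 − 50 = -4
SSE = 36 + 1 + 25 + 36 + 4 + 16 = 118

SSE = 118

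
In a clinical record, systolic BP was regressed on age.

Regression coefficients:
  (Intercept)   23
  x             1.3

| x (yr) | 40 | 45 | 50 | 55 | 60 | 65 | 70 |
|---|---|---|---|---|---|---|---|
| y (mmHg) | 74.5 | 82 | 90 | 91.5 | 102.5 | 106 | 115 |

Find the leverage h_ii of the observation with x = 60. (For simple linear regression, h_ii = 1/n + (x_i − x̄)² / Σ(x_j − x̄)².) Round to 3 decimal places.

h = 0.179

x̄ = (40 + 45 + 50 + 55 + 60 + 65 + 70)/7 = 55
Σ(x − x̄)² = 225 + 100 + 25 + 0 + 25 + 100 + 225 = 700
h = 1/7 + (5)²/700 = 0.142857 + 0.0357143 = 0.179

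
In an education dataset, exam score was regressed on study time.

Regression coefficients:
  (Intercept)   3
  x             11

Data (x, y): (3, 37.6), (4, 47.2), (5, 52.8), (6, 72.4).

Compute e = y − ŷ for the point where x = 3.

e = 1.6

ŷ = 3 + 11·3 = 36
e = 37.6 − 36 = 1.6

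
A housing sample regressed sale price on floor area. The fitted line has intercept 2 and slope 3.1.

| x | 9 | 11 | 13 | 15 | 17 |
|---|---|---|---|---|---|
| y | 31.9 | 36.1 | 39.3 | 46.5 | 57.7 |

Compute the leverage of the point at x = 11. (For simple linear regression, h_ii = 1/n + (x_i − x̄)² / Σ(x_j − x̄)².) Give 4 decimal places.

x̄ = (9 + 11 + 13 + 15 + 17)/5 = 13
Σ(x − x̄)² = 16 + 4 + 0 + 4 + 16 = 40
h = 1/5 + (-2)²/40 = 0.2 + 0.1 = 0.3000

h = 0.3000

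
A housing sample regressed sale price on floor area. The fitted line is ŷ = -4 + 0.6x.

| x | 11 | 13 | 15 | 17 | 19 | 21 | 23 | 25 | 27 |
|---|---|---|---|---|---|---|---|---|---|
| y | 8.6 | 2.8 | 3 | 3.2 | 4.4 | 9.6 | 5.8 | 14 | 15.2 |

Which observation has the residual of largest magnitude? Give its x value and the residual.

x = 11, r = 6

x=11: ŷ = -4 + 0.6·11 = 2.6; r = 8.6 − 2.6 = 6
x=13: ŷ = -4 + 0.6·13 = 3.8; r = 2.8 − 3.8 = -1
x=15: ŷ = -4 + 0.6·15 = 5; r = 3 − 5 = -2
x=17: ŷ = -4 + 0.6·17 = 6.2; r = 3.2 − 6.2 = -3
x=19: ŷ = -4 + 0.6·19 = 7.4; r = 4.4 − 7.4 = -3
x=21: ŷ = -4 + 0.6·21 = 8.6; r = 9.6 − 8.6 = 1
x=23: ŷ = -4 + 0.6·23 = 9.8; r = 5.8 − 9.8 = -4
x=25: ŷ = -4 + 0.6·25 = 11; r = 14 − 11 = 3
x=27: ŷ = -4 + 0.6·27 = 12.2; r = 15.2 − 12.2 = 3
Largest |r| is 6 at x = 11, residual 6.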